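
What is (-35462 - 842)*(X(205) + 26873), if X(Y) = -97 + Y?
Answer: -979518224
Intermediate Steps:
(-35462 - 842)*(X(205) + 26873) = (-35462 - 842)*((-97 + 205) + 26873) = -36304*(108 + 26873) = -36304*26981 = -979518224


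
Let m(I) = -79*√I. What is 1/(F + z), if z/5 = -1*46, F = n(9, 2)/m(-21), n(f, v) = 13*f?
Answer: -10048010/2311046863 - 3081*I*√21/2311046863 ≈ -0.0043478 - 6.1093e-6*I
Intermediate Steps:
F = 39*I*√21/553 (F = (13*9)/((-79*I*√21)) = 117/((-79*I*√21)) = 117*(I*√21/1659) = 39*I*√21/553 ≈ 0.32318*I)
z = -230 (z = 5*(-1*46) = 5*(-46) = -230)
1/(F + z) = 1/(39*I*√21/553 - 230) = 1/(-230 + 39*I*√21/553)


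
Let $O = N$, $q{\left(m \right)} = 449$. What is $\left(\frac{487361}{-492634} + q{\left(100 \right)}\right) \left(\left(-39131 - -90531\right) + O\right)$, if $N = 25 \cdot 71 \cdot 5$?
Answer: $\frac{13303012258875}{492634} \approx 2.7004 \cdot 10^{7}$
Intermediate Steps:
$N = 8875$ ($N = 1775 \cdot 5 = 8875$)
$O = 8875$
$\left(\frac{487361}{-492634} + q{\left(100 \right)}\right) \left(\left(-39131 - -90531\right) + O\right) = \left(\frac{487361}{-492634} + 449\right) \left(\left(-39131 - -90531\right) + 8875\right) = \left(487361 \left(- \frac{1}{492634}\right) + 449\right) \left(\left(-39131 + 90531\right) + 8875\right) = \left(- \frac{487361}{492634} + 449\right) \left(51400 + 8875\right) = \frac{220705305}{492634} \cdot 60275 = \frac{13303012258875}{492634}$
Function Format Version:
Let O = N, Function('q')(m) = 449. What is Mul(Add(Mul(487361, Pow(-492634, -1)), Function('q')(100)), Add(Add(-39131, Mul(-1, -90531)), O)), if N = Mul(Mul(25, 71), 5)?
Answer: Rational(13303012258875, 492634) ≈ 2.7004e+7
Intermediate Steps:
N = 8875 (N = Mul(1775, 5) = 8875)
O = 8875
Mul(Add(Mul(487361, Pow(-492634, -1)), Function('q')(100)), Add(Add(-39131, Mul(-1, -90531)), O)) = Mul(Add(Mul(487361, Pow(-492634, -1)), 449), Add(Add(-39131, Mul(-1, -90531)), 8875)) = Mul(Add(Mul(487361, Rational(-1, 492634)), 449), Add(Add(-39131, 90531), 8875)) = Mul(Add(Rational(-487361, 492634), 449), Add(51400, 8875)) = Mul(Rational(220705305, 492634), 60275) = Rational(13303012258875, 492634)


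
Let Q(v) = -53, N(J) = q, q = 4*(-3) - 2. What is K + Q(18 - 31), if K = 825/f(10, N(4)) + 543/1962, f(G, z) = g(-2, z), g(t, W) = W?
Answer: -255571/2289 ≈ -111.65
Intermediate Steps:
q = -14 (q = -12 - 2 = -14)
N(J) = -14
f(G, z) = z
K = -134254/2289 (K = 825/(-14) + 543/1962 = 825*(-1/14) + 543*(1/1962) = -825/14 + 181/654 = -134254/2289 ≈ -58.652)
K + Q(18 - 31) = -134254/2289 - 53 = -255571/2289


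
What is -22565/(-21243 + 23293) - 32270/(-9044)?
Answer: -492587/66215 ≈ -7.4392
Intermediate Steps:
-22565/(-21243 + 23293) - 32270/(-9044) = -22565/2050 - 32270*(-1/9044) = -22565*1/2050 + 2305/646 = -4513/410 + 2305/646 = -492587/66215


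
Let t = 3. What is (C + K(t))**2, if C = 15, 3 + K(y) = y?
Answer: 225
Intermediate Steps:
K(y) = -3 + y
(C + K(t))**2 = (15 + (-3 + 3))**2 = (15 + 0)**2 = 15**2 = 225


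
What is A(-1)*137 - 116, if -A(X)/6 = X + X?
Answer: 1528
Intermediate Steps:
A(X) = -12*X (A(X) = -6*(X + X) = -12*X)
A(-1)*137 - 116 = -12*(-1)*137 - 116 = 12*137 - 116 = 1644 - 116 = 1528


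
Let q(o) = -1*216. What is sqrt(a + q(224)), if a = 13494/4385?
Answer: I*sqrt(4094125410)/4385 ≈ 14.592*I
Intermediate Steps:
q(o) = -216
a = 13494/4385 (a = 13494*(1/4385) = 13494/4385 ≈ 3.0773)
sqrt(a + q(224)) = sqrt(13494/4385 - 216) = sqrt(-933666/4385) = I*sqrt(4094125410)/4385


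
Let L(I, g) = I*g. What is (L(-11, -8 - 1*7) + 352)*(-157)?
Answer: -81169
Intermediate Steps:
(L(-11, -8 - 1*7) + 352)*(-157) = (-11*(-8 - 1*7) + 352)*(-157) = (-11*(-8 - 7) + 352)*(-157) = (-11*(-15) + 352)*(-157) = (165 + 352)*(-157) = 517*(-157) = -81169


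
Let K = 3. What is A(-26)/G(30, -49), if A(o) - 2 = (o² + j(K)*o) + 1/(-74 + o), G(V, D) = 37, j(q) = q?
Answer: 59999/3700 ≈ 16.216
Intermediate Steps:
A(o) = 2 + o² + 1/(-74 + o) + 3*o (A(o) = 2 + ((o² + 3*o) + 1/(-74 + o)) = 2 + (o² + 1/(-74 + o) + 3*o) = 2 + o² + 1/(-74 + o) + 3*o)
A(-26)/G(30, -49) = ((-147 + (-26)³ - 220*(-26) - 71*(-26)²)/(-74 - 26))/37 = ((-147 - 17576 + 5720 - 71*676)/(-100))*(1/37) = -(-147 - 17576 + 5720 - 47996)/100*(1/37) = -1/100*(-59999)*(1/37) = (59999/100)*(1/37) = 59999/3700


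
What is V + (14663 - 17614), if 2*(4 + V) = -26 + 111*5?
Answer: -5381/2 ≈ -2690.5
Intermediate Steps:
V = 521/2 (V = -4 + (-26 + 111*5)/2 = -4 + (-26 + 555)/2 = -4 + (1/2)*529 = -4 + 529/2 = 521/2 ≈ 260.50)
V + (14663 - 17614) = 521/2 + (14663 - 17614) = 521/2 - 2951 = -5381/2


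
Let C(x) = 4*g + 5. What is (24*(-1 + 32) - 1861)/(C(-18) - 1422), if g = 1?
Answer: 1117/1413 ≈ 0.79052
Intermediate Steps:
C(x) = 9 (C(x) = 4*1 + 5 = 4 + 5 = 9)
(24*(-1 + 32) - 1861)/(C(-18) - 1422) = (24*(-1 + 32) - 1861)/(9 - 1422) = (24*31 - 1861)/(-1413) = (744 - 1861)*(-1/1413) = -1117*(-1/1413) = 1117/1413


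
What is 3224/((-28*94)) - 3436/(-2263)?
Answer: 218455/744527 ≈ 0.29341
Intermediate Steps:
3224/((-28*94)) - 3436/(-2263) = 3224/(-2632) - 3436*(-1/2263) = 3224*(-1/2632) + 3436/2263 = -403/329 + 3436/2263 = 218455/744527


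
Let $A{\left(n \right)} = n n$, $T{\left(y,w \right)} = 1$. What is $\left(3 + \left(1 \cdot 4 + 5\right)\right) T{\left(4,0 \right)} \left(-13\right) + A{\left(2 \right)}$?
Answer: $-152$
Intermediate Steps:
$A{\left(n \right)} = n^{2}$
$\left(3 + \left(1 \cdot 4 + 5\right)\right) T{\left(4,0 \right)} \left(-13\right) + A{\left(2 \right)} = \left(3 + \left(1 \cdot 4 + 5\right)\right) 1 \left(-13\right) + 2^{2} = \left(3 + \left(4 + 5\right)\right) 1 \left(-13\right) + 4 = \left(3 + 9\right) 1 \left(-13\right) + 4 = 12 \cdot 1 \left(-13\right) + 4 = 12 \left(-13\right) + 4 = -156 + 4 = -152$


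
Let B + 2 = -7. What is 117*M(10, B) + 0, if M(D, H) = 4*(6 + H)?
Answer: -1404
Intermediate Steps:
B = -9 (B = -2 - 7 = -9)
M(D, H) = 24 + 4*H
117*M(10, B) + 0 = 117*(24 + 4*(-9)) + 0 = 117*(24 - 36) + 0 = 117*(-12) + 0 = -1404 + 0 = -1404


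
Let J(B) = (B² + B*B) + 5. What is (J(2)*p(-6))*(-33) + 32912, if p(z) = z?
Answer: 35486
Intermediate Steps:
J(B) = 5 + 2*B² (J(B) = (B² + B²) + 5 = 2*B² + 5 = 5 + 2*B²)
(J(2)*p(-6))*(-33) + 32912 = ((5 + 2*2²)*(-6))*(-33) + 32912 = ((5 + 2*4)*(-6))*(-33) + 32912 = ((5 + 8)*(-6))*(-33) + 32912 = (13*(-6))*(-33) + 32912 = -78*(-33) + 32912 = 2574 + 32912 = 35486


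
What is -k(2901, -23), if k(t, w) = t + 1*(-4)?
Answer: -2897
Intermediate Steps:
k(t, w) = -4 + t (k(t, w) = t - 4 = -4 + t)
-k(2901, -23) = -(-4 + 2901) = -1*2897 = -2897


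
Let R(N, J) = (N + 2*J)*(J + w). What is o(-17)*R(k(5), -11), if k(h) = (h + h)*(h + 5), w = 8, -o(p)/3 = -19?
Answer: -13338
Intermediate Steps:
o(p) = 57 (o(p) = -3*(-19) = 57)
k(h) = 2*h*(5 + h) (k(h) = (2*h)*(5 + h) = 2*h*(5 + h))
R(N, J) = (8 + J)*(N + 2*J) (R(N, J) = (N + 2*J)*(J + 8) = (N + 2*J)*(8 + J) = (8 + J)*(N + 2*J))
o(-17)*R(k(5), -11) = 57*(2*(-11)² + 8*(2*5*(5 + 5)) + 16*(-11) - 22*5*(5 + 5)) = 57*(2*121 + 8*(2*5*10) - 176 - 22*5*10) = 57*(242 + 8*100 - 176 - 11*100) = 57*(242 + 800 - 176 - 1100) = 57*(-234) = -13338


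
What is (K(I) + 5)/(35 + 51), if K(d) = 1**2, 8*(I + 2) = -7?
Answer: 3/43 ≈ 0.069767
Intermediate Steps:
I = -23/8 (I = -2 + (1/8)*(-7) = -2 - 7/8 = -23/8 ≈ -2.8750)
K(d) = 1
(K(I) + 5)/(35 + 51) = (1 + 5)/(35 + 51) = 6/86 = (1/86)*6 = 3/43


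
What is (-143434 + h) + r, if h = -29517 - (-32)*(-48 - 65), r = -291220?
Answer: -467787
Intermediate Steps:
h = -33133 (h = -29517 - (-32)*(-113) = -29517 - 1*3616 = -29517 - 3616 = -33133)
(-143434 + h) + r = (-143434 - 33133) - 291220 = -176567 - 291220 = -467787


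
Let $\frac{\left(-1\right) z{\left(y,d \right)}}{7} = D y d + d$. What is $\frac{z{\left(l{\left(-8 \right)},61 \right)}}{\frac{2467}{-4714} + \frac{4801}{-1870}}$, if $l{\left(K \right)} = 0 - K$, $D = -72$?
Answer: $- \frac{77298109625}{973043} \approx -79440.0$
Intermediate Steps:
$l{\left(K \right)} = - K$
$z{\left(y,d \right)} = - 7 d + 504 d y$ ($z{\left(y,d \right)} = - 7 \left(- 72 y d + d\right) = - 7 \left(- 72 d y + d\right) = - 7 \left(d - 72 d y\right) = - 7 d + 504 d y$)
$\frac{z{\left(l{\left(-8 \right)},61 \right)}}{\frac{2467}{-4714} + \frac{4801}{-1870}} = \frac{7 \cdot 61 \left(-1 + 72 \left(\left(-1\right) \left(-8\right)\right)\right)}{\frac{2467}{-4714} + \frac{4801}{-1870}} = \frac{7 \cdot 61 \left(-1 + 72 \cdot 8\right)}{2467 \left(- \frac{1}{4714}\right) + 4801 \left(- \frac{1}{1870}\right)} = \frac{7 \cdot 61 \left(-1 + 576\right)}{- \frac{2467}{4714} - \frac{4801}{1870}} = \frac{7 \cdot 61 \cdot 575}{- \frac{6811301}{2203795}} = 245525 \left(- \frac{2203795}{6811301}\right) = - \frac{77298109625}{973043}$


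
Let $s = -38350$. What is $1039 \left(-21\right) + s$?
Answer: $-60169$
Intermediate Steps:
$1039 \left(-21\right) + s = 1039 \left(-21\right) - 38350 = -21819 - 38350 = -60169$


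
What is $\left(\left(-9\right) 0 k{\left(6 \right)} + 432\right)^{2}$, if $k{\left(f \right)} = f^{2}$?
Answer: $186624$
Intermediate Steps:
$\left(\left(-9\right) 0 k{\left(6 \right)} + 432\right)^{2} = \left(\left(-9\right) 0 \cdot 6^{2} + 432\right)^{2} = \left(0 \cdot 36 + 432\right)^{2} = \left(0 + 432\right)^{2} = 432^{2} = 186624$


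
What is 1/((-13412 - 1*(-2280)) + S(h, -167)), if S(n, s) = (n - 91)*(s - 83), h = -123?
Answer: 1/42368 ≈ 2.3603e-5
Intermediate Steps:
S(n, s) = (-91 + n)*(-83 + s)
1/((-13412 - 1*(-2280)) + S(h, -167)) = 1/((-13412 - 1*(-2280)) + (7553 - 91*(-167) - 83*(-123) - 123*(-167))) = 1/((-13412 + 2280) + (7553 + 15197 + 10209 + 20541)) = 1/(-11132 + 53500) = 1/42368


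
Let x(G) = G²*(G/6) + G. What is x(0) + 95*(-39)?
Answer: -3705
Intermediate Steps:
x(G) = G + G³/6 (x(G) = G²*(G*(⅙)) + G = G²*(G/6) + G = G³/6 + G = G + G³/6)
x(0) + 95*(-39) = (0 + (⅙)*0³) + 95*(-39) = (0 + (⅙)*0) - 3705 = (0 + 0) - 3705 = 0 - 3705 = -3705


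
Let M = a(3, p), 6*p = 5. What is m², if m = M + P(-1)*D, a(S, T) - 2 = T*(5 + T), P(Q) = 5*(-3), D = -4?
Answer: 5793649/1296 ≈ 4470.4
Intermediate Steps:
P(Q) = -15
p = ⅚ (p = (⅙)*5 = ⅚ ≈ 0.83333)
a(S, T) = 2 + T*(5 + T)
M = 247/36 (M = 2 + (⅚)² + 5*(⅚) = 2 + 25/36 + 25/6 = 247/36 ≈ 6.8611)
m = 2407/36 (m = 247/36 - 15*(-4) = 247/36 + 60 = 2407/36 ≈ 66.861)
m² = (2407/36)² = 5793649/1296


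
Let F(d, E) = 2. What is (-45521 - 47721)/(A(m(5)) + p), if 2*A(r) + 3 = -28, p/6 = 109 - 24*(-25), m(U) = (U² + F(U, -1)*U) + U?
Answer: -186484/8477 ≈ -21.999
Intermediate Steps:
m(U) = U² + 3*U (m(U) = (U² + 2*U) + U = U² + 3*U)
p = 4254 (p = 6*(109 - 24*(-25)) = 6*(109 + 600) = 6*709 = 4254)
A(r) = -31/2 (A(r) = -3/2 + (½)*(-28) = -3/2 - 14 = -31/2)
(-45521 - 47721)/(A(m(5)) + p) = (-45521 - 47721)/(-31/2 + 4254) = -93242/8477/2 = -93242*2/8477 = -186484/8477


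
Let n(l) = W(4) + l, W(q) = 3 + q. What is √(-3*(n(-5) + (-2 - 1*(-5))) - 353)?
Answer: 4*I*√23 ≈ 19.183*I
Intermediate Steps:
n(l) = 7 + l (n(l) = (3 + 4) + l = 7 + l)
√(-3*(n(-5) + (-2 - 1*(-5))) - 353) = √(-3*((7 - 5) + (-2 - 1*(-5))) - 353) = √(-3*(2 + (-2 + 5)) - 353) = √(-3*(2 + 3) - 353) = √(-3*5 - 353) = √(-15 - 353) = √(-368) = 4*I*√23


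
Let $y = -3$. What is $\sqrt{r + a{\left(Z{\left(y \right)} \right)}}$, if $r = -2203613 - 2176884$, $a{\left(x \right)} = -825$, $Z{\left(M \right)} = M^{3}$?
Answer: $i \sqrt{4381322} \approx 2093.2 i$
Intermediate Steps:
$r = -4380497$
$\sqrt{r + a{\left(Z{\left(y \right)} \right)}} = \sqrt{-4380497 - 825} = \sqrt{-4381322} = i \sqrt{4381322}$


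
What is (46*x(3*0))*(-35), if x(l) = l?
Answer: 0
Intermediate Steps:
(46*x(3*0))*(-35) = (46*(3*0))*(-35) = (46*0)*(-35) = 0*(-35) = 0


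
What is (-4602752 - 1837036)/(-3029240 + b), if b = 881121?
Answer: 6439788/2148119 ≈ 2.9979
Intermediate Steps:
(-4602752 - 1837036)/(-3029240 + b) = (-4602752 - 1837036)/(-3029240 + 881121) = -6439788/(-2148119) = -6439788*(-1/2148119) = 6439788/2148119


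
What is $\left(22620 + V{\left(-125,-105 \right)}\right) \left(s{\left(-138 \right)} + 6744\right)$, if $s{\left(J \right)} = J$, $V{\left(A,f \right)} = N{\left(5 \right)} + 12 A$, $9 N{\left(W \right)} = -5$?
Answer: $139515050$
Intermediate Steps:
$N{\left(W \right)} = - \frac{5}{9}$ ($N{\left(W \right)} = \frac{1}{9} \left(-5\right) = - \frac{5}{9}$)
$V{\left(A,f \right)} = - \frac{5}{9} + 12 A$
$\left(22620 + V{\left(-125,-105 \right)}\right) \left(s{\left(-138 \right)} + 6744\right) = \left(22620 + \left(- \frac{5}{9} + 12 \left(-125\right)\right)\right) \left(-138 + 6744\right) = \left(22620 - \frac{13505}{9}\right) 6606 = \frac{190075}{9} \cdot 6606 = 139515050$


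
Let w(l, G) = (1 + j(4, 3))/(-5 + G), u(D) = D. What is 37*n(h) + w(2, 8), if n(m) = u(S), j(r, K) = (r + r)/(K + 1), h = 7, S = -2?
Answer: -73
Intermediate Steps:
j(r, K) = 2*r/(1 + K) (j(r, K) = (2*r)/(1 + K) = 2*r/(1 + K))
n(m) = -2
w(l, G) = 3/(-5 + G) (w(l, G) = (1 + 2*4/(1 + 3))/(-5 + G) = (1 + 2*4/4)/(-5 + G) = (1 + 2*4*(¼))/(-5 + G) = (1 + 2)/(-5 + G) = 3/(-5 + G))
37*n(h) + w(2, 8) = 37*(-2) + 3/(-5 + 8) = -74 + 3/3 = -74 + 3*(⅓) = -74 + 1 = -73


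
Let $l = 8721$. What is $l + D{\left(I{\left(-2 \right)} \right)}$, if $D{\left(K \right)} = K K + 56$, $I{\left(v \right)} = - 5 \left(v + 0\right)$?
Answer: $8877$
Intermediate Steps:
$I{\left(v \right)} = - 5 v$
$D{\left(K \right)} = 56 + K^{2}$ ($D{\left(K \right)} = K^{2} + 56 = 56 + K^{2}$)
$l + D{\left(I{\left(-2 \right)} \right)} = 8721 + \left(56 + \left(\left(-5\right) \left(-2\right)\right)^{2}\right) = 8721 + \left(56 + 10^{2}\right) = 8721 + \left(56 + 100\right) = 8721 + 156 = 8877$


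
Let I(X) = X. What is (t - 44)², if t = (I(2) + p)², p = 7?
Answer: 1369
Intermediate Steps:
t = 81 (t = (2 + 7)² = 9² = 81)
(t - 44)² = (81 - 44)² = 37² = 1369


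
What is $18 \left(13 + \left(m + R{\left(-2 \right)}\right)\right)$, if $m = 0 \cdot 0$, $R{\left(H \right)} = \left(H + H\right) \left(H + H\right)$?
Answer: $522$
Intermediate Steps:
$R{\left(H \right)} = 4 H^{2}$ ($R{\left(H \right)} = 2 H 2 H = 4 H^{2}$)
$m = 0$
$18 \left(13 + \left(m + R{\left(-2 \right)}\right)\right) = 18 \left(13 + \left(0 + 4 \left(-2\right)^{2}\right)\right) = 18 \left(13 + \left(0 + 4 \cdot 4\right)\right) = 18 \left(13 + \left(0 + 16\right)\right) = 18 \left(13 + 16\right) = 18 \cdot 29 = 522$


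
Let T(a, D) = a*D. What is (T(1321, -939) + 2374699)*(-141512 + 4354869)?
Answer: 4779126577960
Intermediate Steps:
T(a, D) = D*a
(T(1321, -939) + 2374699)*(-141512 + 4354869) = (-939*1321 + 2374699)*(-141512 + 4354869) = (-1240419 + 2374699)*4213357 = 1134280*4213357 = 4779126577960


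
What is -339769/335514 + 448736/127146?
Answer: 17892823505/7109877174 ≈ 2.5166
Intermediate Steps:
-339769/335514 + 448736/127146 = -339769*1/335514 + 448736*(1/127146) = -339769/335514 + 224368/63573 = 17892823505/7109877174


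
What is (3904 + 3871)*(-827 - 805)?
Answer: -12688800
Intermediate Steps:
(3904 + 3871)*(-827 - 805) = 7775*(-1632) = -12688800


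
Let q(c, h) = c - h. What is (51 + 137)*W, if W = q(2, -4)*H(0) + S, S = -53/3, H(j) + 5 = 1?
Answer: -23500/3 ≈ -7833.3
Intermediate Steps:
H(j) = -4 (H(j) = -5 + 1 = -4)
S = -53/3 (S = -53*⅓ = -53/3 ≈ -17.667)
W = -125/3 (W = (2 - 1*(-4))*(-4) - 53/3 = (2 + 4)*(-4) - 53/3 = 6*(-4) - 53/3 = -24 - 53/3 = -125/3 ≈ -41.667)
(51 + 137)*W = (51 + 137)*(-125/3) = 188*(-125/3) = -23500/3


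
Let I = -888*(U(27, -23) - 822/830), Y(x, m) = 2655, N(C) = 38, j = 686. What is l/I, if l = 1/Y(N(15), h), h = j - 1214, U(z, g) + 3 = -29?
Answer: 83/6455689848 ≈ 1.2857e-8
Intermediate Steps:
U(z, g) = -32 (U(z, g) = -3 - 29 = -32)
h = -528 (h = 686 - 1214 = -528)
I = 12157608/415 (I = -888*(-32 - 822/830) = -888*(-32 - 822*1/830) = -888*(-32 - 411/415) = -888*(-13691/415) = 12157608/415 ≈ 29295.)
l = 1/2655 ≈ 0.00037665
l/I = 1/(2655*(12157608/415)) = (1/2655)*(415/12157608) = 83/6455689848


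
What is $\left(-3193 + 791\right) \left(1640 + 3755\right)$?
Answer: $-12958790$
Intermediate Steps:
$\left(-3193 + 791\right) \left(1640 + 3755\right) = \left(-2402\right) 5395 = -12958790$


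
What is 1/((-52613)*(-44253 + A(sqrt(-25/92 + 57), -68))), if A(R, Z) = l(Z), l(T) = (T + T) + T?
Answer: 1/2339016141 ≈ 4.2753e-10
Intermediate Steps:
l(T) = 3*T (l(T) = 2*T + T = 3*T)
A(R, Z) = 3*Z
1/((-52613)*(-44253 + A(sqrt(-25/92 + 57), -68))) = 1/((-52613)*(-44253 + 3*(-68))) = -1/(52613*(-44253 - 204)) = -1/52613/(-44457) = -1/52613*(-1/44457) = 1/2339016141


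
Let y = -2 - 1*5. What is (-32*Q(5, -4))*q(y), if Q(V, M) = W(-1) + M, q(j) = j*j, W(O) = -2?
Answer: 9408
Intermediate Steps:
y = -7 (y = -2 - 5 = -7)
q(j) = j**2
Q(V, M) = -2 + M
(-32*Q(5, -4))*q(y) = -32*(-2 - 4)*(-7)**2 = -32*(-6)*49 = 192*49 = 9408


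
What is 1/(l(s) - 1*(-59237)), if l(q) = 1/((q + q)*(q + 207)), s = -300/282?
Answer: 967900/57335490091 ≈ 1.6881e-5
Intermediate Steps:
s = -50/47 (s = -300*1/282 = -50/47 ≈ -1.0638)
l(q) = 1/(2*q*(207 + q)) (l(q) = 1/((2*q)*(207 + q)) = 1/(2*q*(207 + q)))
1/(l(s) - 1*(-59237)) = 1/(1/(2*(-50/47)*(207 - 50/47)) - 1*(-59237)) = 1/((1/2)*(-47/50)/(9679/47) + 59237) = 1/((1/2)*(-47/50)*(47/9679) + 59237) = 1/(-2209/967900 + 59237) = 1/(57335490091/967900) = 967900/57335490091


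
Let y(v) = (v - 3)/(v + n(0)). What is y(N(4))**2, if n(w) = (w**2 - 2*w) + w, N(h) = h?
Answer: 1/16 ≈ 0.062500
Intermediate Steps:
n(w) = w**2 - w
y(v) = (-3 + v)/v (y(v) = (v - 3)/(v + 0*(-1 + 0)) = (-3 + v)/(v + 0*(-1)) = (-3 + v)/(v + 0) = (-3 + v)/v)
y(N(4))**2 = ((-3 + 4)/4)**2 = ((1/4)*1)**2 = (1/4)**2 = 1/16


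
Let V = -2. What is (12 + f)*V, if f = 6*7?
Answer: -108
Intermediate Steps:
f = 42
(12 + f)*V = (12 + 42)*(-2) = 54*(-2) = -108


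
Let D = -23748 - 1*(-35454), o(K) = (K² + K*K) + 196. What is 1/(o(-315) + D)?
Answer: 1/210352 ≈ 4.7539e-6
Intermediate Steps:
o(K) = 196 + 2*K² (o(K) = (K² + K²) + 196 = 2*K² + 196 = 196 + 2*K²)
D = 11706 (D = -23748 + 35454 = 11706)
1/(o(-315) + D) = 1/((196 + 2*(-315)²) + 11706) = 1/((196 + 2*99225) + 11706) = 1/((196 + 198450) + 11706) = 1/(198646 + 11706) = 1/210352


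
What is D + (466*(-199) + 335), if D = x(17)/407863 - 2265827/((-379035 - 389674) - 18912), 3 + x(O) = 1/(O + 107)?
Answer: -3680501769167130815/39833941526452 ≈ -92396.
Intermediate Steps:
x(O) = -3 + 1/(107 + O) (x(O) = -3 + 1/(O + 107) = -3 + 1/(107 + O))
D = 114593935507533/39833941526452 (D = ((-320 - 3*17)/(107 + 17))/407863 - 2265827/((-379035 - 389674) - 18912) = ((-320 - 51)/124)*(1/407863) - 2265827/(-768709 - 18912) = ((1/124)*(-371))*(1/407863) - 2265827/(-787621) = -371/124*1/407863 - 2265827*(-1/787621) = -371/50575012 + 2265827/787621 = 114593935507533/39833941526452 ≈ 2.8768)
D + (466*(-199) + 335) = 114593935507533/39833941526452 + (466*(-199) + 335) = 114593935507533/39833941526452 + (-92734 + 335) = 114593935507533/39833941526452 - 92399 = -3680501769167130815/39833941526452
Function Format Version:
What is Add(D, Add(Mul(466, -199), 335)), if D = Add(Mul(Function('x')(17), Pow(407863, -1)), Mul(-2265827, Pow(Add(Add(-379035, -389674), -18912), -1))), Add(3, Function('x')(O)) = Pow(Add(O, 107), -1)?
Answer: Rational(-3680501769167130815, 39833941526452) ≈ -92396.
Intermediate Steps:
Function('x')(O) = Add(-3, Pow(Add(107, O), -1)) (Function('x')(O) = Add(-3, Pow(Add(O, 107), -1)) = Add(-3, Pow(Add(107, O), -1)))
D = Rational(114593935507533, 39833941526452) (D = Add(Mul(Mul(Pow(Add(107, 17), -1), Add(-320, Mul(-3, 17))), Pow(407863, -1)), Mul(-2265827, Pow(Add(Add(-379035, -389674), -18912), -1))) = Add(Mul(Mul(Pow(124, -1), Add(-320, -51)), Rational(1, 407863)), Mul(-2265827, Pow(Add(-768709, -18912), -1))) = Add(Mul(Mul(Rational(1, 124), -371), Rational(1, 407863)), Mul(-2265827, Pow(-787621, -1))) = Add(Mul(Rational(-371, 124), Rational(1, 407863)), Mul(-2265827, Rational(-1, 787621))) = Add(Rational(-371, 50575012), Rational(2265827, 787621)) = Rational(114593935507533, 39833941526452) ≈ 2.8768)
Add(D, Add(Mul(466, -199), 335)) = Add(Rational(114593935507533, 39833941526452), Add(Mul(466, -199), 335)) = Add(Rational(114593935507533, 39833941526452), Add(-92734, 335)) = Add(Rational(114593935507533, 39833941526452), -92399) = Rational(-3680501769167130815, 39833941526452)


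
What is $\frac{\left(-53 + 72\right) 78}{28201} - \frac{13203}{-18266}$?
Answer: $\frac{399408015}{515119466} \approx 0.77537$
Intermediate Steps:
$\frac{\left(-53 + 72\right) 78}{28201} - \frac{13203}{-18266} = 19 \cdot 78 \cdot \frac{1}{28201} - - \frac{13203}{18266} = 1482 \cdot \frac{1}{28201} + \frac{13203}{18266} = \frac{1482}{28201} + \frac{13203}{18266} = \frac{399408015}{515119466}$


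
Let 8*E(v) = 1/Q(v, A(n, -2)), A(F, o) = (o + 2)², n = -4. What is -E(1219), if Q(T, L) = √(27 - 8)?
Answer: -√19/152 ≈ -0.028677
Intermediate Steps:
A(F, o) = (2 + o)²
Q(T, L) = √19
E(v) = √19/152 (E(v) = 1/(8*(√19)) = (√19/19)/8 = √19/152)
-E(1219) = -√19/152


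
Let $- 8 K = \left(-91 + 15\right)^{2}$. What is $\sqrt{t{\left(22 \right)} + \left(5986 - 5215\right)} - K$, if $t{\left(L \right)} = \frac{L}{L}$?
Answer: $722 + 2 \sqrt{193} \approx 749.79$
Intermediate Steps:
$t{\left(L \right)} = 1$
$K = -722$ ($K = - \frac{\left(-91 + 15\right)^{2}}{8} = - \frac{\left(-76\right)^{2}}{8} = \left(- \frac{1}{8}\right) 5776 = -722$)
$\sqrt{t{\left(22 \right)} + \left(5986 - 5215\right)} - K = \sqrt{1 + \left(5986 - 5215\right)} - -722 = \sqrt{1 + \left(5986 - 5215\right)} + 722 = \sqrt{1 + 771} + 722 = \sqrt{772} + 722 = 2 \sqrt{193} + 722 = 722 + 2 \sqrt{193}$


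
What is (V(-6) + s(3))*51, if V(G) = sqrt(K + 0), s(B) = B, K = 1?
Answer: 204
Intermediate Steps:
V(G) = 1 (V(G) = sqrt(1 + 0) = sqrt(1) = 1)
(V(-6) + s(3))*51 = (1 + 3)*51 = 4*51 = 204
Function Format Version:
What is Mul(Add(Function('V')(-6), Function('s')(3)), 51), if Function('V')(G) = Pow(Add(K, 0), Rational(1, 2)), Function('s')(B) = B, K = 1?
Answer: 204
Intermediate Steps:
Function('V')(G) = 1 (Function('V')(G) = Pow(Add(1, 0), Rational(1, 2)) = Pow(1, Rational(1, 2)) = 1)
Mul(Add(Function('V')(-6), Function('s')(3)), 51) = Mul(Add(1, 3), 51) = Mul(4, 51) = 204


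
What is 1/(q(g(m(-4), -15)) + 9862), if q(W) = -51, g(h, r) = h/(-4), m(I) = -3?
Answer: 1/9811 ≈ 0.00010193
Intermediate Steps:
g(h, r) = -h/4 (g(h, r) = h*(-¼) = -h/4)
1/(q(g(m(-4), -15)) + 9862) = 1/(-51 + 9862) = 1/9811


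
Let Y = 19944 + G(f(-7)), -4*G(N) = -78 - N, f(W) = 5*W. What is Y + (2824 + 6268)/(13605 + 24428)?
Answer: 3035792395/152132 ≈ 19955.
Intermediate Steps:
G(N) = 39/2 + N/4 (G(N) = -(-78 - N)/4 = 39/2 + N/4)
Y = 79819/4 (Y = 19944 + (39/2 + (5*(-7))/4) = 19944 + (39/2 + (¼)*(-35)) = 19944 + (39/2 - 35/4) = 19944 + 43/4 = 79819/4 ≈ 19955.)
Y + (2824 + 6268)/(13605 + 24428) = 79819/4 + (2824 + 6268)/(13605 + 24428) = 79819/4 + 9092/38033 = 3035792395/152132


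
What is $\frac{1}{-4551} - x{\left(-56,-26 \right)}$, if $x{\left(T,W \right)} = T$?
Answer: $\frac{254855}{4551} \approx 56.0$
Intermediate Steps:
$\frac{1}{-4551} - x{\left(-56,-26 \right)} = \frac{1}{-4551} - -56 = - \frac{1}{4551} + 56 = \frac{254855}{4551}$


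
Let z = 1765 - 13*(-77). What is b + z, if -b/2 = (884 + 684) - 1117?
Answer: 1864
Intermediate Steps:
z = 2766 (z = 1765 - 1*(-1001) = 1765 + 1001 = 2766)
b = -902 (b = -2*((884 + 684) - 1117) = -2*(1568 - 1117) = -2*451 = -902)
b + z = -902 + 2766 = 1864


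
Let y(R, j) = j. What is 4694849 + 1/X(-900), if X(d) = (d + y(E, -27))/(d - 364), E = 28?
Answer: 4352126287/927 ≈ 4.6948e+6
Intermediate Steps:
X(d) = (-27 + d)/(-364 + d) (X(d) = (d - 27)/(d - 364) = (-27 + d)/(-364 + d))
4694849 + 1/X(-900) = 4694849 + 1/((-27 - 900)/(-364 - 900)) = 4694849 + 1/(-927/(-1264)) = 4694849 + 1/(-1/1264*(-927)) = 4694849 + 1/(927/1264) = 4694849 + 1264/927 = 4352126287/927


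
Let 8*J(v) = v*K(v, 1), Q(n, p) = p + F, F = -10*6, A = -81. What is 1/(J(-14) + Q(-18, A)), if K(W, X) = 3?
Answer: -4/585 ≈ -0.0068376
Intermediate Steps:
F = -60
Q(n, p) = -60 + p (Q(n, p) = p - 60 = -60 + p)
J(v) = 3*v/8 (J(v) = (v*3)/8 = (3*v)/8 = 3*v/8)
1/(J(-14) + Q(-18, A)) = 1/((3/8)*(-14) + (-60 - 81)) = 1/(-21/4 - 141) = 1/(-585/4) = -4/585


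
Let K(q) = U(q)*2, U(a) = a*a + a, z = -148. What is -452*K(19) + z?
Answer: -343668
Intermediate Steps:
U(a) = a + a² (U(a) = a² + a = a + a²)
K(q) = 2*q*(1 + q) (K(q) = (q*(1 + q))*2 = 2*q*(1 + q))
-452*K(19) + z = -904*19*(1 + 19) - 148 = -904*19*20 - 148 = -452*760 - 148 = -343520 - 148 = -343668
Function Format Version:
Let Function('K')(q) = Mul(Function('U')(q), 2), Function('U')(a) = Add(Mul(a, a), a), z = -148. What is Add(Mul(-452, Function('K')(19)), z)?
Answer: -343668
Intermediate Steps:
Function('U')(a) = Add(a, Pow(a, 2)) (Function('U')(a) = Add(Pow(a, 2), a) = Add(a, Pow(a, 2)))
Function('K')(q) = Mul(2, q, Add(1, q)) (Function('K')(q) = Mul(Mul(q, Add(1, q)), 2) = Mul(2, q, Add(1, q)))
Add(Mul(-452, Function('K')(19)), z) = Add(Mul(-452, Mul(2, 19, Add(1, 19))), -148) = Add(Mul(-452, Mul(2, 19, 20)), -148) = Add(Mul(-452, 760), -148) = Add(-343520, -148) = -343668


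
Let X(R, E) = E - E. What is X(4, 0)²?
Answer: 0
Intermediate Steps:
X(R, E) = 0
X(4, 0)² = 0² = 0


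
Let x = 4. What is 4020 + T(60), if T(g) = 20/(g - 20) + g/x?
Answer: 8071/2 ≈ 4035.5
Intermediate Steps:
T(g) = 20/(-20 + g) + g/4 (T(g) = 20/(g - 20) + g/4 = 20/(-20 + g) + g*(¼) = 20/(-20 + g) + g/4)
4020 + T(60) = 4020 + (80 + 60² - 20*60)/(4*(-20 + 60)) = 4020 + (¼)*(80 + 3600 - 1200)/40 = 4020 + (¼)*(1/40)*2480 = 4020 + 31/2 = 8071/2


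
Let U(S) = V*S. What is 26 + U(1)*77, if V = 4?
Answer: 334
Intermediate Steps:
U(S) = 4*S
26 + U(1)*77 = 26 + (4*1)*77 = 26 + 4*77 = 26 + 308 = 334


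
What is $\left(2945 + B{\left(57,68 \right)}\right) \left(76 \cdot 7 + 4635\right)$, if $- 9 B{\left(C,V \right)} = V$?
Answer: $\frac{136599979}{9} \approx 1.5178 \cdot 10^{7}$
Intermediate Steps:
$B{\left(C,V \right)} = - \frac{V}{9}$
$\left(2945 + B{\left(57,68 \right)}\right) \left(76 \cdot 7 + 4635\right) = \left(2945 - \frac{68}{9}\right) \left(76 \cdot 7 + 4635\right) = \left(2945 - \frac{68}{9}\right) \left(532 + 4635\right) = \frac{26437}{9} \cdot 5167 = \frac{136599979}{9}$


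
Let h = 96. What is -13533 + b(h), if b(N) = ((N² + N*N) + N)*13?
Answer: 227331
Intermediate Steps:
b(N) = 13*N + 26*N² (b(N) = ((N² + N²) + N)*13 = (2*N² + N)*13 = (N + 2*N²)*13 = 13*N + 26*N²)
-13533 + b(h) = -13533 + 13*96*(1 + 2*96) = -13533 + 13*96*(1 + 192) = -13533 + 13*96*193 = -13533 + 240864 = 227331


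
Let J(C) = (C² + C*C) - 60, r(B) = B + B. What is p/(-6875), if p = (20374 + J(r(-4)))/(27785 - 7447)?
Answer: -10221/69911875 ≈ -0.00014620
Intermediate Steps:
r(B) = 2*B
J(C) = -60 + 2*C² (J(C) = (C² + C²) - 60 = 2*C² - 60 = -60 + 2*C²)
p = 10221/10169 (p = (20374 + (-60 + 2*(2*(-4))²))/(27785 - 7447) = (20374 + (-60 + 2*(-8)²))/20338 = (20374 + (-60 + 2*64))*(1/20338) = (20374 + (-60 + 128))*(1/20338) = (20374 + 68)*(1/20338) = 20442*(1/20338) = 10221/10169 ≈ 1.0051)
p/(-6875) = (10221/10169)/(-6875) = (10221/10169)*(-1/6875) = -10221/69911875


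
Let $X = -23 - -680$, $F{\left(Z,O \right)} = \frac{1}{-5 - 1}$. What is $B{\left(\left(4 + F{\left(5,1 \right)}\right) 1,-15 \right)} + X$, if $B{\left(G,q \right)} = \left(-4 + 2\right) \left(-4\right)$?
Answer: $665$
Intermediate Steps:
$F{\left(Z,O \right)} = - \frac{1}{6}$ ($F{\left(Z,O \right)} = \frac{1}{-6} = - \frac{1}{6}$)
$B{\left(G,q \right)} = 8$ ($B{\left(G,q \right)} = \left(-2\right) \left(-4\right) = 8$)
$X = 657$ ($X = -23 + 680 = 657$)
$B{\left(\left(4 + F{\left(5,1 \right)}\right) 1,-15 \right)} + X = 8 + 657 = 665$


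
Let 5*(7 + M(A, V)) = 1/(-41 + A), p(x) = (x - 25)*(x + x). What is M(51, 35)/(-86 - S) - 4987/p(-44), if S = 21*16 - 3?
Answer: -51179261/63604200 ≈ -0.80465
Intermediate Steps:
S = 333 (S = 336 - 3 = 333)
p(x) = 2*x*(-25 + x) (p(x) = (-25 + x)*(2*x) = 2*x*(-25 + x))
M(A, V) = -7 + 1/(5*(-41 + A))
M(51, 35)/(-86 - S) - 4987/p(-44) = ((1436 - 35*51)/(5*(-41 + 51)))/(-86 - 1*333) - 4987*(-1/(88*(-25 - 44))) = ((⅕)*(1436 - 1785)/10)/(-86 - 333) - 4987/(2*(-44)*(-69)) = ((⅕)*(⅒)*(-349))/(-419) - 4987/6072 = -349/50*(-1/419) - 4987*1/6072 = 349/20950 - 4987/6072 = -51179261/63604200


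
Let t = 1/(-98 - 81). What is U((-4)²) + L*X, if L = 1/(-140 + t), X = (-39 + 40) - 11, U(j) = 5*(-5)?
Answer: -624735/25061 ≈ -24.929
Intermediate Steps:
U(j) = -25
t = -1/179 (t = 1/(-179) = -1/179 ≈ -0.0055866)
X = -10 (X = 1 - 11 = -10)
L = -179/25061 (L = 1/(-140 - 1/179) = 1/(-25061/179) = -179/25061 ≈ -0.0071426)
U((-4)²) + L*X = -25 - 179/25061*(-10) = -25 + 1790/25061 = -624735/25061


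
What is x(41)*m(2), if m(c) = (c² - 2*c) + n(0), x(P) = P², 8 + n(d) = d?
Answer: -13448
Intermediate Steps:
n(d) = -8 + d
m(c) = -8 + c² - 2*c (m(c) = (c² - 2*c) + (-8 + 0) = (c² - 2*c) - 8 = -8 + c² - 2*c)
x(41)*m(2) = 41²*(-8 + 2² - 2*2) = 1681*(-8 + 4 - 4) = 1681*(-8) = -13448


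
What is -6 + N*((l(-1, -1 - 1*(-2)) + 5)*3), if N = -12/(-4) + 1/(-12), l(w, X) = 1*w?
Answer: 29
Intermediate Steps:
l(w, X) = w
N = 35/12 (N = -12*(-¼) + 1*(-1/12) = 3 - 1/12 = 35/12 ≈ 2.9167)
-6 + N*((l(-1, -1 - 1*(-2)) + 5)*3) = -6 + 35*((-1 + 5)*3)/12 = -6 + 35*(4*3)/12 = -6 + (35/12)*12 = -6 + 35 = 29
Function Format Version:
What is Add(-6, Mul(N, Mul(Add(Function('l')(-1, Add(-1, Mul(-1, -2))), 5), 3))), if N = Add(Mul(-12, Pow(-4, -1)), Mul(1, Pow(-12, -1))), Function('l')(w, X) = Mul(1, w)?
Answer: 29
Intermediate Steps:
Function('l')(w, X) = w
N = Rational(35, 12) (N = Add(Mul(-12, Rational(-1, 4)), Mul(1, Rational(-1, 12))) = Add(3, Rational(-1, 12)) = Rational(35, 12) ≈ 2.9167)
Add(-6, Mul(N, Mul(Add(Function('l')(-1, Add(-1, Mul(-1, -2))), 5), 3))) = Add(-6, Mul(Rational(35, 12), Mul(Add(-1, 5), 3))) = Add(-6, Mul(Rational(35, 12), Mul(4, 3))) = Add(-6, Mul(Rational(35, 12), 12)) = Add(-6, 35) = 29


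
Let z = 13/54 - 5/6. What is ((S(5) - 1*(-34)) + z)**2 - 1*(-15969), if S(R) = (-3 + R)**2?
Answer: 12661501/729 ≈ 17368.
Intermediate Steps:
z = -16/27 (z = 13*(1/54) - 5*1/6 = 13/54 - 5/6 = -16/27 ≈ -0.59259)
((S(5) - 1*(-34)) + z)**2 - 1*(-15969) = (((-3 + 5)**2 - 1*(-34)) - 16/27)**2 - 1*(-15969) = ((2**2 + 34) - 16/27)**2 + 15969 = ((4 + 34) - 16/27)**2 + 15969 = (38 - 16/27)**2 + 15969 = (1010/27)**2 + 15969 = 1020100/729 + 15969 = 12661501/729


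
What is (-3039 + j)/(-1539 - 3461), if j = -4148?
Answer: 7187/5000 ≈ 1.4374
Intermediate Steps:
(-3039 + j)/(-1539 - 3461) = (-3039 - 4148)/(-1539 - 3461) = -7187/(-5000) = -7187*(-1/5000) = 7187/5000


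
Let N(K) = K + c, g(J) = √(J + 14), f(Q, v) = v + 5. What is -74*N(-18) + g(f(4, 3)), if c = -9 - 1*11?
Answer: 2812 + √22 ≈ 2816.7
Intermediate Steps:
f(Q, v) = 5 + v
c = -20 (c = -9 - 11 = -20)
g(J) = √(14 + J)
N(K) = -20 + K (N(K) = K - 20 = -20 + K)
-74*N(-18) + g(f(4, 3)) = -74*(-20 - 18) + √(14 + (5 + 3)) = -74*(-38) + √(14 + 8) = 2812 + √22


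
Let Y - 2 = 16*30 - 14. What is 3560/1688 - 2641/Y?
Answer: -348991/98748 ≈ -3.5342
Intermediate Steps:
Y = 468 (Y = 2 + (16*30 - 14) = 2 + (480 - 14) = 2 + 466 = 468)
3560/1688 - 2641/Y = 3560/1688 - 2641/468 = 3560*(1/1688) - 2641*1/468 = 445/211 - 2641/468 = -348991/98748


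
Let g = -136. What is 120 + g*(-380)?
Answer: 51800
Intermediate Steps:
120 + g*(-380) = 120 - 136*(-380) = 120 + 51680 = 51800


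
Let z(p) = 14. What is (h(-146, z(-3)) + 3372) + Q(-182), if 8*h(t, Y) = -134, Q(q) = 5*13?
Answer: 13681/4 ≈ 3420.3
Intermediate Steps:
Q(q) = 65
h(t, Y) = -67/4 (h(t, Y) = (⅛)*(-134) = -67/4)
(h(-146, z(-3)) + 3372) + Q(-182) = (-67/4 + 3372) + 65 = 13421/4 + 65 = 13681/4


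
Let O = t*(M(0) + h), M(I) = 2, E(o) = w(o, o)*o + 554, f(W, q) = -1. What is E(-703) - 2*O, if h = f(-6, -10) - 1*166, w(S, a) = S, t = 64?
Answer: 515883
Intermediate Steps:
E(o) = 554 + o**2 (E(o) = o*o + 554 = o**2 + 554 = 554 + o**2)
h = -167 (h = -1 - 1*166 = -1 - 166 = -167)
O = -10560 (O = 64*(2 - 167) = 64*(-165) = -10560)
E(-703) - 2*O = (554 + (-703)**2) - 2*(-10560) = (554 + 494209) + 21120 = 494763 + 21120 = 515883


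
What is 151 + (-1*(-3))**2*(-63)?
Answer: -416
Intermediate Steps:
151 + (-1*(-3))**2*(-63) = 151 + 3**2*(-63) = 151 + 9*(-63) = 151 - 567 = -416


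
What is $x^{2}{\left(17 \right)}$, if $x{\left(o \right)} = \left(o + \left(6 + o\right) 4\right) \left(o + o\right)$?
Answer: $13734436$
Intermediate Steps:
$x{\left(o \right)} = 2 o \left(24 + 5 o\right)$ ($x{\left(o \right)} = \left(o + \left(24 + 4 o\right)\right) 2 o = \left(24 + 5 o\right) 2 o = 2 o \left(24 + 5 o\right)$)
$x^{2}{\left(17 \right)} = \left(2 \cdot 17 \left(24 + 5 \cdot 17\right)\right)^{2} = \left(2 \cdot 17 \left(24 + 85\right)\right)^{2} = \left(2 \cdot 17 \cdot 109\right)^{2} = 3706^{2} = 13734436$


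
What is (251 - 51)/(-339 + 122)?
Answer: -200/217 ≈ -0.92166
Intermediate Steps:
(251 - 51)/(-339 + 122) = 200/(-217) = 200*(-1/217) = -200/217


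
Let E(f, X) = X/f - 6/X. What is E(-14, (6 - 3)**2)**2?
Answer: 3025/1764 ≈ 1.7149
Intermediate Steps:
E(f, X) = -6/X + X/f
E(-14, (6 - 3)**2)**2 = (-6/(6 - 3)**2 + (6 - 3)**2/(-14))**2 = (-6/(3**2) + 3**2*(-1/14))**2 = (-6/9 + 9*(-1/14))**2 = (-6*1/9 - 9/14)**2 = (-2/3 - 9/14)**2 = (-55/42)**2 = 3025/1764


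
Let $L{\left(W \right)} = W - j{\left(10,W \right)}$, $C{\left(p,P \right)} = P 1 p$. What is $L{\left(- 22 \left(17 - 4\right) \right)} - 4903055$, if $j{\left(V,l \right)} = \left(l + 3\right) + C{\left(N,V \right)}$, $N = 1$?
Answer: $-4903068$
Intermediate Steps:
$C{\left(p,P \right)} = P p$
$j{\left(V,l \right)} = 3 + V + l$ ($j{\left(V,l \right)} = \left(l + 3\right) + V 1 = \left(3 + l\right) + V = 3 + V + l$)
$L{\left(W \right)} = -13$ ($L{\left(W \right)} = W - \left(3 + 10 + W\right) = W - \left(13 + W\right) = -13$)
$L{\left(- 22 \left(17 - 4\right) \right)} - 4903055 = -13 - 4903055 = -4903068$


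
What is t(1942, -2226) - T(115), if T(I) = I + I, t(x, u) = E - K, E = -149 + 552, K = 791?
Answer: -618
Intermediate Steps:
E = 403
t(x, u) = -388 (t(x, u) = 403 - 1*791 = 403 - 791 = -388)
T(I) = 2*I
t(1942, -2226) - T(115) = -388 - 2*115 = -388 - 1*230 = -388 - 230 = -618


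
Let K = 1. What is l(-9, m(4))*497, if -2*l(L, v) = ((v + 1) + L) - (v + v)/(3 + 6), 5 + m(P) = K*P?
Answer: 39263/18 ≈ 2181.3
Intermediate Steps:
m(P) = -5 + P (m(P) = -5 + 1*P = -5 + P)
l(L, v) = -½ - 7*v/18 - L/2 (l(L, v) = -(((v + 1) + L) - (v + v)/(3 + 6))/2 = -(((1 + v) + L) - 2*v/9)/2 = -((1 + L + v) - 2*v/9)/2 = -(1 + L + 7*v/9)/2 = -½ - 7*v/18 - L/2)
l(-9, m(4))*497 = (-½ - 7*(-5 + 4)/18 - ½*(-9))*497 = (-½ - 7/18*(-1) + 9/2)*497 = (-½ + 7/18 + 9/2)*497 = (79/18)*497 = 39263/18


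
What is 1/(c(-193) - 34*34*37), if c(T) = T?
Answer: -1/42965 ≈ -2.3275e-5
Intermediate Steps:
1/(c(-193) - 34*34*37) = 1/(-193 - 34*34*37) = 1/(-193 - 1156*37) = 1/(-193 - 42772) = 1/(-42965) = -1/42965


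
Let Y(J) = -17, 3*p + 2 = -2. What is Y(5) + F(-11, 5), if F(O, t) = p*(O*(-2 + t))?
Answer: 27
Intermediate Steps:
p = -4/3 (p = -2/3 + (1/3)*(-2) = -2/3 - 2/3 = -4/3 ≈ -1.3333)
F(O, t) = -4*O*(-2 + t)/3
Y(5) + F(-11, 5) = -17 + (4/3)*(-11)*(2 - 1*5) = -17 + (4/3)*(-11)*(2 - 5) = -17 + (4/3)*(-11)*(-3) = -17 + 44 = 27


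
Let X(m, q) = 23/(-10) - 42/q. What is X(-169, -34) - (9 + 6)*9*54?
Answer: -1239481/170 ≈ -7291.1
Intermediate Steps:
X(m, q) = -23/10 - 42/q (X(m, q) = 23*(-⅒) - 42/q = -23/10 - 42/q)
X(-169, -34) - (9 + 6)*9*54 = (-23/10 - 42/(-34)) - (9 + 6)*9*54 = (-23/10 - 42*(-1/34)) - 15*9*54 = (-23/10 + 21/17) - 135*54 = -181/170 - 1*7290 = -181/170 - 7290 = -1239481/170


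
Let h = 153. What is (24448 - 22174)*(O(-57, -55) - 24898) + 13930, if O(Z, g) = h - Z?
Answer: -56126582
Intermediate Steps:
O(Z, g) = 153 - Z
(24448 - 22174)*(O(-57, -55) - 24898) + 13930 = (24448 - 22174)*((153 - 1*(-57)) - 24898) + 13930 = 2274*((153 + 57) - 24898) + 13930 = 2274*(210 - 24898) + 13930 = 2274*(-24688) + 13930 = -56140512 + 13930 = -56126582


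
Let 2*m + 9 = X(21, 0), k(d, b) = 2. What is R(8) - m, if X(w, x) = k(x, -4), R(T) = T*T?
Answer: 135/2 ≈ 67.500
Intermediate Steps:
R(T) = T²
X(w, x) = 2
m = -7/2 (m = -9/2 + (½)*2 = -9/2 + 1 = -7/2 ≈ -3.5000)
R(8) - m = 8² - 1*(-7/2) = 64 + 7/2 = 135/2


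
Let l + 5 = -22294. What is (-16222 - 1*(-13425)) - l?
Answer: 19502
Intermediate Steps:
l = -22299 (l = -5 - 22294 = -22299)
(-16222 - 1*(-13425)) - l = (-16222 - 1*(-13425)) - 1*(-22299) = (-16222 + 13425) + 22299 = -2797 + 22299 = 19502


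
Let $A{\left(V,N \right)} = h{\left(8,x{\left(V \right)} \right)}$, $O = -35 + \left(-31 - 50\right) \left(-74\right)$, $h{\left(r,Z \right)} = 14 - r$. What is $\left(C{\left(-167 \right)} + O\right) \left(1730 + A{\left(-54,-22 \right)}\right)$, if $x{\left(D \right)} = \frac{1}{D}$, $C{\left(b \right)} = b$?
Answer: $10054912$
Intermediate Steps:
$O = 5959$ ($O = -35 + \left(-31 - 50\right) \left(-74\right) = -35 - -5994 = -35 + 5994 = 5959$)
$A{\left(V,N \right)} = 6$ ($A{\left(V,N \right)} = 14 - 8 = 6$)
$\left(C{\left(-167 \right)} + O\right) \left(1730 + A{\left(-54,-22 \right)}\right) = \left(-167 + 5959\right) \left(1730 + 6\right) = 5792 \cdot 1736 = 10054912$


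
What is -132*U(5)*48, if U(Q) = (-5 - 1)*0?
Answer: 0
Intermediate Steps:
U(Q) = 0 (U(Q) = -6*0 = 0)
-132*U(5)*48 = -132*0*48 = 0*48 = 0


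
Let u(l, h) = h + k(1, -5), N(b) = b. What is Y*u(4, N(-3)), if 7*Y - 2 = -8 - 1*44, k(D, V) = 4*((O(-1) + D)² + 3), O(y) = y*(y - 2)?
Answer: -3650/7 ≈ -521.43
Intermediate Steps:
O(y) = y*(-2 + y)
k(D, V) = 12 + 4*(3 + D)² (k(D, V) = 4*((-(-2 - 1) + D)² + 3) = 4*((-1*(-3) + D)² + 3) = 4*((3 + D)² + 3) = 4*(3 + (3 + D)²) = 12 + 4*(3 + D)²)
u(l, h) = 76 + h (u(l, h) = h + (12 + 4*(3 + 1)²) = h + (12 + 4*4²) = h + (12 + 4*16) = h + (12 + 64) = h + 76 = 76 + h)
Y = -50/7 (Y = 2/7 + (-8 - 1*44)/7 = 2/7 + (-8 - 44)/7 = 2/7 + (⅐)*(-52) = 2/7 - 52/7 = -50/7 ≈ -7.1429)
Y*u(4, N(-3)) = -50*(76 - 3)/7 = -50/7*73 = -3650/7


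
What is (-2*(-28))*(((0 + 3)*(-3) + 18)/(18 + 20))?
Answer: 252/19 ≈ 13.263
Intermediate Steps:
(-2*(-28))*(((0 + 3)*(-3) + 18)/(18 + 20)) = 56*((3*(-3) + 18)/38) = 56*((-9 + 18)*(1/38)) = 56*(9*(1/38)) = 56*(9/38) = 252/19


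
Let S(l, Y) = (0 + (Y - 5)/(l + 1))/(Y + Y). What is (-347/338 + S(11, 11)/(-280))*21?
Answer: -6413067/297440 ≈ -21.561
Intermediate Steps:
S(l, Y) = (-5 + Y)/(2*Y*(1 + l)) (S(l, Y) = (0 + (-5 + Y)/(1 + l))/((2*Y)) = (0 + (-5 + Y)/(1 + l))*(1/(2*Y)) = ((-5 + Y)/(1 + l))*(1/(2*Y)) = (-5 + Y)/(2*Y*(1 + l)))
(-347/338 + S(11, 11)/(-280))*21 = (-347/338 + ((1/2)*(-5 + 11)/(11*(1 + 11)))/(-280))*21 = (-347*1/338 + ((1/2)*(1/11)*6/12)*(-1/280))*21 = (-347/338 + ((1/2)*(1/11)*(1/12)*6)*(-1/280))*21 = (-347/338 + (1/44)*(-1/280))*21 = (-347/338 - 1/12320)*21 = -2137689/2082080*21 = -6413067/297440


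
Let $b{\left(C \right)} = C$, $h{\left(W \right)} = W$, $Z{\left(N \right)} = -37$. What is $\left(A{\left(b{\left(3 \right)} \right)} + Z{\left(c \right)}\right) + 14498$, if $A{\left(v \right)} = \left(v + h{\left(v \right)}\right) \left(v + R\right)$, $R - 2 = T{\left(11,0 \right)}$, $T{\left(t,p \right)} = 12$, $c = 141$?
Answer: $14563$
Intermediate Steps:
$R = 14$ ($R = 2 + 12 = 14$)
$A{\left(v \right)} = 2 v \left(14 + v\right)$ ($A{\left(v \right)} = \left(v + v\right) \left(v + 14\right) = 2 v \left(14 + v\right)$)
$\left(A{\left(b{\left(3 \right)} \right)} + Z{\left(c \right)}\right) + 14498 = \left(2 \cdot 3 \left(14 + 3\right) - 37\right) + 14498 = \left(2 \cdot 3 \cdot 17 - 37\right) + 14498 = \left(102 - 37\right) + 14498 = 65 + 14498 = 14563$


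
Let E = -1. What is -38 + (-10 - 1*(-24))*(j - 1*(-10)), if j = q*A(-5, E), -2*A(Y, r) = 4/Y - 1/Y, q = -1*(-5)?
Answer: 123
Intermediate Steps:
q = 5
A(Y, r) = -3/(2*Y) (A(Y, r) = -(4/Y - 1/Y)/2 = -3/(2*Y))
j = 3/2 (j = 5*(-3/2/(-5)) = 5*(-3/2*(-⅕)) = 5*(3/10) = 3/2 ≈ 1.5000)
-38 + (-10 - 1*(-24))*(j - 1*(-10)) = -38 + (-10 - 1*(-24))*(3/2 - 1*(-10)) = -38 + (-10 + 24)*(3/2 + 10) = -38 + 14*(23/2) = -38 + 161 = 123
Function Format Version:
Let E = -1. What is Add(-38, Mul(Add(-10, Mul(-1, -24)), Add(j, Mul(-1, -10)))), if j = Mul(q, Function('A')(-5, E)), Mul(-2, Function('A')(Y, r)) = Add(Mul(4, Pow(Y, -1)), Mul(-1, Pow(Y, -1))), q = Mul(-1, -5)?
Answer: 123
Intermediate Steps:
q = 5
Function('A')(Y, r) = Mul(Rational(-3, 2), Pow(Y, -1)) (Function('A')(Y, r) = Mul(Rational(-1, 2), Add(Mul(4, Pow(Y, -1)), Mul(-1, Pow(Y, -1)))) = Mul(Rational(-1, 2), Mul(3, Pow(Y, -1))) = Mul(Rational(-3, 2), Pow(Y, -1)))
j = Rational(3, 2) (j = Mul(5, Mul(Rational(-3, 2), Pow(-5, -1))) = Mul(5, Mul(Rational(-3, 2), Rational(-1, 5))) = Mul(5, Rational(3, 10)) = Rational(3, 2) ≈ 1.5000)
Add(-38, Mul(Add(-10, Mul(-1, -24)), Add(j, Mul(-1, -10)))) = Add(-38, Mul(Add(-10, Mul(-1, -24)), Add(Rational(3, 2), Mul(-1, -10)))) = Add(-38, Mul(Add(-10, 24), Add(Rational(3, 2), 10))) = Add(-38, Mul(14, Rational(23, 2))) = Add(-38, 161) = 123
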